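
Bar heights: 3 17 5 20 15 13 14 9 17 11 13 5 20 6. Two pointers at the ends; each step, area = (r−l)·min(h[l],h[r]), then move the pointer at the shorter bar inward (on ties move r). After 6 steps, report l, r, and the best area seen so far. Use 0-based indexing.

[0,13] min(3,6)*13=39 best=39 * → l++
[1,13] min(17,6)*12=72 best=72 * → r--
[1,12] min(17,20)*11=187 best=187 * → l++
[2,12] min(5,20)*10=50 best=187 → l++
[3,12] min(20,20)*9=180 best=187 → r--
[3,11] min(20,5)*8=40 best=187 → r--

l=3, r=10, best area=187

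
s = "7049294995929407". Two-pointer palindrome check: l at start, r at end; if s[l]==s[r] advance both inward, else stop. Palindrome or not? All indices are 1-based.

[1,16] '7'=='7' → l++,r--
[2,15] '0'=='0' → l++,r--
[3,14] '4'=='4' → l++,r--
[4,13] '9'=='9' → l++,r--
[5,12] '2'=='2' → l++,r--
[6,11] '9'=='9' → l++,r--
[7,10] '4'!='5' → stop

not a palindrome (mismatch at 7,10)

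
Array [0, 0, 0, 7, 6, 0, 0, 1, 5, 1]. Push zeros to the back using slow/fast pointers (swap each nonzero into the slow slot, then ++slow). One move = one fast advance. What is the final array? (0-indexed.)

(s=0,f=0) a[fast]=0 → fast++
(s=0,f=1) a[fast]=0 → fast++
(s=0,f=2) a[fast]=0 → fast++
(s=0,f=3) a[fast]=7≠0 swap→a[0]=7 → slow++,fast++
(s=1,f=4) a[fast]=6≠0 swap→a[1]=6 → slow++,fast++
(s=2,f=5) a[fast]=0 → fast++
(s=2,f=6) a[fast]=0 → fast++
(s=2,f=7) a[fast]=1≠0 swap→a[2]=1 → slow++,fast++
(s=3,f=8) a[fast]=5≠0 swap→a[3]=5 → slow++,fast++
(s=4,f=9) a[fast]=1≠0 swap→a[4]=1 → slow++,fast++

[7, 6, 1, 5, 1, 0, 0, 0, 0, 0]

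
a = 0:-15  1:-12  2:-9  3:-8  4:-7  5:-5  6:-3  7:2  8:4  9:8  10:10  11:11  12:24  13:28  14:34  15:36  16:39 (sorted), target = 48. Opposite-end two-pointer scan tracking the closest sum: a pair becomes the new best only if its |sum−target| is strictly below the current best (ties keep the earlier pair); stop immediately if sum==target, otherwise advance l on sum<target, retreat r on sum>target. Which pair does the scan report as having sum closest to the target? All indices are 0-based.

l=0 r=16: -15+39=24 d=24 *, l++
l=1 r=16: -12+39=27 d=21 *, l++
l=2 r=16: -9+39=30 d=18 *, l++
l=3 r=16: -8+39=31 d=17 *, l++
l=4 r=16: -7+39=32 d=16 *, l++
l=5 r=16: -5+39=34 d=14 *, l++
l=6 r=16: -3+39=36 d=12 *, l++
l=7 r=16: 2+39=41 d=7 *, l++
l=8 r=16: 4+39=43 d=5 *, l++
l=9 r=16: 8+39=47 d=1 *, l++
l=10 r=16: 10+39=49 d=1, r--
l=10 r=15: 10+36=46 d=2, l++
l=11 r=15: 11+36=47 d=1, l++
l=12 r=15: 24+36=60 d=12, r--
l=12 r=14: 24+34=58 d=10, r--
l=12 r=13: 24+28=52 d=4, r--

pair (8, 39) with sum 47 (|Δ|=1)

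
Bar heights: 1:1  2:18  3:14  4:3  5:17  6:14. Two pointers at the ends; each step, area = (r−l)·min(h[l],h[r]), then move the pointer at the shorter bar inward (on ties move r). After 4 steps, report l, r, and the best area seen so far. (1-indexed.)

l=2, r=3, best area=56

[1,6] min(1,14)*5=5 best=5 * → l++
[2,6] min(18,14)*4=56 best=56 * → r--
[2,5] min(18,17)*3=51 best=56 → r--
[2,4] min(18,3)*2=6 best=56 → r--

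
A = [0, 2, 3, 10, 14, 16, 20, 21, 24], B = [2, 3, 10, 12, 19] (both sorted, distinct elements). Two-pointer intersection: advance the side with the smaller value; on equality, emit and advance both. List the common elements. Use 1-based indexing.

intersection = [2, 3, 10]

i=1 j=1: 0<2, i++
i=2 j=1: 2==2 emit, i++,j++
i=3 j=2: 3==3 emit, i++,j++
i=4 j=3: 10==10 emit, i++,j++
i=5 j=4: 14>12, j++
i=5 j=5: 14<19, i++
i=6 j=5: 16<19, i++
i=7 j=5: 20>19, j++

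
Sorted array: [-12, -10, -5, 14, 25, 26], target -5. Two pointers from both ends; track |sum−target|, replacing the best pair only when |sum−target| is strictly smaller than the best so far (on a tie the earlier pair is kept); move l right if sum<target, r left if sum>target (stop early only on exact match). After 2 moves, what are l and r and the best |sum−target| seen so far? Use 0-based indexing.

l=0, r=3, best |Δ|=18

[0,5] -12+26=14 d=19 * → r--
[0,4] -12+25=13 d=18 * → r--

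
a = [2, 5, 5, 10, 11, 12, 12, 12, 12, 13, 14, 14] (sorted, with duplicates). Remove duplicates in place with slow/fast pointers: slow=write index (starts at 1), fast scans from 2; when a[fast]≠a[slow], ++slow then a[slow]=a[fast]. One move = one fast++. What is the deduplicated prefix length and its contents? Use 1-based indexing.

length 7; prefix = [2, 5, 10, 11, 12, 13, 14]

slow=1 fast=2: a[fast]=5≠a[slow]=2 write a[2]=5, slow++,fast++
slow=2 fast=3: a[fast]=5=a[slow] dup, fast++
slow=2 fast=4: a[fast]=10≠a[slow]=5 write a[3]=10, slow++,fast++
slow=3 fast=5: a[fast]=11≠a[slow]=10 write a[4]=11, slow++,fast++
slow=4 fast=6: a[fast]=12≠a[slow]=11 write a[5]=12, slow++,fast++
slow=5 fast=7: a[fast]=12=a[slow] dup, fast++
slow=5 fast=8: a[fast]=12=a[slow] dup, fast++
slow=5 fast=9: a[fast]=12=a[slow] dup, fast++
slow=5 fast=10: a[fast]=13≠a[slow]=12 write a[6]=13, slow++,fast++
slow=6 fast=11: a[fast]=14≠a[slow]=13 write a[7]=14, slow++,fast++
slow=7 fast=12: a[fast]=14=a[slow] dup, fast++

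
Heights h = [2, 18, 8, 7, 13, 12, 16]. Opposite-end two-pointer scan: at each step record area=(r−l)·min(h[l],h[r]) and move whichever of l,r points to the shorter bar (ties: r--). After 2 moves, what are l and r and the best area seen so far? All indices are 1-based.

l=2, r=6, best area=80

[1,7] min(2,16)*6=12 best=12 * → l++
[2,7] min(18,16)*5=80 best=80 * → r--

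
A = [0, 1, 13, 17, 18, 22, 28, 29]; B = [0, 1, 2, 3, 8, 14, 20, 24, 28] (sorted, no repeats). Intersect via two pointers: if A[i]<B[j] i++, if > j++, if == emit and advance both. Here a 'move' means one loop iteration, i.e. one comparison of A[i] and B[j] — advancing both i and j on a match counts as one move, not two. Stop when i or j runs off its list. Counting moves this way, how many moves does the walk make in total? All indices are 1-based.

[i=1,j=1] 0==0 emit → i++,j++
[i=2,j=2] 1==1 emit → i++,j++
[i=3,j=3] 13>2 → j++
[i=3,j=4] 13>3 → j++
[i=3,j=5] 13>8 → j++
[i=3,j=6] 13<14 → i++
[i=4,j=6] 17>14 → j++
[i=4,j=7] 17<20 → i++
[i=5,j=7] 18<20 → i++
[i=6,j=7] 22>20 → j++
[i=6,j=8] 22<24 → i++
[i=7,j=8] 28>24 → j++
[i=7,j=9] 28==28 emit → i++,j++

13 moves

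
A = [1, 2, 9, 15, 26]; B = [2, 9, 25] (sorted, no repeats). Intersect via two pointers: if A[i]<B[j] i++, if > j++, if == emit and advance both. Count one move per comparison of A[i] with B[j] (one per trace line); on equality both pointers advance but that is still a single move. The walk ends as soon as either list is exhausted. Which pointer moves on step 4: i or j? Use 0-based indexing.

i

[i=0,j=0] 1<2 → i++
[i=1,j=0] 2==2 emit → i++,j++
[i=2,j=1] 9==9 emit → i++,j++
[i=3,j=2] 15<25 → i++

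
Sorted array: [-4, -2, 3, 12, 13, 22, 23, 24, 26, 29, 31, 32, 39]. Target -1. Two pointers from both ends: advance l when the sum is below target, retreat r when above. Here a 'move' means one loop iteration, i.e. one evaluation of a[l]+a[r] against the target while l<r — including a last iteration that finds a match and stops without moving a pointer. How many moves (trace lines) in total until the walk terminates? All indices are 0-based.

[0,12] -4+39=35 >-1 → r--
[0,11] -4+32=28 >-1 → r--
[0,10] -4+31=27 >-1 → r--
[0,9] -4+29=25 >-1 → r--
[0,8] -4+26=22 >-1 → r--
[0,7] -4+24=20 >-1 → r--
[0,6] -4+23=19 >-1 → r--
[0,5] -4+22=18 >-1 → r--
[0,4] -4+13=9 >-1 → r--
[0,3] -4+12=8 >-1 → r--
[0,2] -4+3=-1 → found

11 moves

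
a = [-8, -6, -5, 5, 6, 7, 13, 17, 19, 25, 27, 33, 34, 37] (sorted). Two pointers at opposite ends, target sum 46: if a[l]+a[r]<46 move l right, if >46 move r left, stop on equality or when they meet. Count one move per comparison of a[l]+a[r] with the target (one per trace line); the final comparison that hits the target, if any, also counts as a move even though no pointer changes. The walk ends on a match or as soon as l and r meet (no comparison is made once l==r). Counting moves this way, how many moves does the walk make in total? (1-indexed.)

9 moves

l=1 r=14: -8+37=29 <46, l++
l=2 r=14: -6+37=31 <46, l++
l=3 r=14: -5+37=32 <46, l++
l=4 r=14: 5+37=42 <46, l++
l=5 r=14: 6+37=43 <46, l++
l=6 r=14: 7+37=44 <46, l++
l=7 r=14: 13+37=50 >46, r--
l=7 r=13: 13+34=47 >46, r--
l=7 r=12: 13+33=46, found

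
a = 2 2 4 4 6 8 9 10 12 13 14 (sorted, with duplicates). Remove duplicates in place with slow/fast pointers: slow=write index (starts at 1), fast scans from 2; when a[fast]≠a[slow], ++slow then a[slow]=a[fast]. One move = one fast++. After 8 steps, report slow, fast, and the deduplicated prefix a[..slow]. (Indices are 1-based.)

(s=1,f=2) a[fast]=2=a[slow] dup → fast++
(s=1,f=3) a[fast]=4≠a[slow]=2 write a[2]=4 → slow++,fast++
(s=2,f=4) a[fast]=4=a[slow] dup → fast++
(s=2,f=5) a[fast]=6≠a[slow]=4 write a[3]=6 → slow++,fast++
(s=3,f=6) a[fast]=8≠a[slow]=6 write a[4]=8 → slow++,fast++
(s=4,f=7) a[fast]=9≠a[slow]=8 write a[5]=9 → slow++,fast++
(s=5,f=8) a[fast]=10≠a[slow]=9 write a[6]=10 → slow++,fast++
(s=6,f=9) a[fast]=12≠a[slow]=10 write a[7]=12 → slow++,fast++

slow=7, fast=10, prefix=[2, 4, 6, 8, 9, 10, 12]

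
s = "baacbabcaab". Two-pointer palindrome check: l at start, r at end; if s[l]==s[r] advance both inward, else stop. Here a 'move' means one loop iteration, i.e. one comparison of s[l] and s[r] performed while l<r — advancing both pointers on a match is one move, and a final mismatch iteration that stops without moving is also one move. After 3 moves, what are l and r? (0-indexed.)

[0,10] 'b'=='b' → l++,r--
[1,9] 'a'=='a' → l++,r--
[2,8] 'a'=='a' → l++,r--

l=3, r=7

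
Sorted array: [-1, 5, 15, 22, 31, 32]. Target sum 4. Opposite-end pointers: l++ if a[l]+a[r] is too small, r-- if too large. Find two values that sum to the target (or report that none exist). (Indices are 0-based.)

[0,5] -1+32=31 >4 → r--
[0,4] -1+31=30 >4 → r--
[0,3] -1+22=21 >4 → r--
[0,2] -1+15=14 >4 → r--
[0,1] -1+5=4 → found

(-1, 5)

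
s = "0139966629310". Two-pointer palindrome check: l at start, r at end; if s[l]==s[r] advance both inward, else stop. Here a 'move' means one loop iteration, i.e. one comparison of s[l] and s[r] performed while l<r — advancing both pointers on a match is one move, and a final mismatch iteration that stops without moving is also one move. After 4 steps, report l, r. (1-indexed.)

l=5, r=9

[1,13] '0'=='0' → l++,r--
[2,12] '1'=='1' → l++,r--
[3,11] '3'=='3' → l++,r--
[4,10] '9'=='9' → l++,r--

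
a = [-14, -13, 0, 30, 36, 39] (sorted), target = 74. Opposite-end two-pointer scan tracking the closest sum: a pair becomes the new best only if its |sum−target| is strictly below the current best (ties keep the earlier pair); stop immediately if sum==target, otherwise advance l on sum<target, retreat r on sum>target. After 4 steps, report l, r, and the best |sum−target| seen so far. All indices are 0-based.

[0,5] -14+39=25 d=49 * → l++
[1,5] -13+39=26 d=48 * → l++
[2,5] 0+39=39 d=35 * → l++
[3,5] 30+39=69 d=5 * → l++

l=4, r=5, best |Δ|=5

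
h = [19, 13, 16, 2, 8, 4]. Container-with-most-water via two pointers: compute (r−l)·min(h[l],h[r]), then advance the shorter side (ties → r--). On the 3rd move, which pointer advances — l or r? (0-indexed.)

l=0 r=5: min(19,4)*5=20 best=20 *, r--
l=0 r=4: min(19,8)*4=32 best=32 *, r--
l=0 r=3: min(19,2)*3=6 best=32, r--

r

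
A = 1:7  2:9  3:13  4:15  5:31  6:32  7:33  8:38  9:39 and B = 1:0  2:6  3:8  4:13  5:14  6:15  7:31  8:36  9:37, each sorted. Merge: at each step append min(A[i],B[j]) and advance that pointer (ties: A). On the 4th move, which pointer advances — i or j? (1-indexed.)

j

i=1 j=1: A[i]=7>B[j]=0 take 0, j++
i=1 j=2: A[i]=7>B[j]=6 take 6, j++
i=1 j=3: A[i]=7<=B[j]=8 take 7, i++
i=2 j=3: A[i]=9>B[j]=8 take 8, j++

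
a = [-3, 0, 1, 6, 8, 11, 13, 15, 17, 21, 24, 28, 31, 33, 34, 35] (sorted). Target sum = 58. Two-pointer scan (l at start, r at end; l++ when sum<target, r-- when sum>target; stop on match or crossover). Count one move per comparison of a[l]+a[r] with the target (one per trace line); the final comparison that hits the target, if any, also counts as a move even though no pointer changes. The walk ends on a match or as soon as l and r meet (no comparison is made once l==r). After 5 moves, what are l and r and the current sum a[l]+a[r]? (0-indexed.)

l=5, r=15, sum=46

[0,15] -3+35=32 <58 → l++
[1,15] 0+35=35 <58 → l++
[2,15] 1+35=36 <58 → l++
[3,15] 6+35=41 <58 → l++
[4,15] 8+35=43 <58 → l++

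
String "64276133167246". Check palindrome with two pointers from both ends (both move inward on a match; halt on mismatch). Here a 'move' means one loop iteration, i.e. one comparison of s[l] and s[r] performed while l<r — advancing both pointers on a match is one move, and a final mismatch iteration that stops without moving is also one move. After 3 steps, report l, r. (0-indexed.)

[0,13] '6'=='6' → l++,r--
[1,12] '4'=='4' → l++,r--
[2,11] '2'=='2' → l++,r--

l=3, r=10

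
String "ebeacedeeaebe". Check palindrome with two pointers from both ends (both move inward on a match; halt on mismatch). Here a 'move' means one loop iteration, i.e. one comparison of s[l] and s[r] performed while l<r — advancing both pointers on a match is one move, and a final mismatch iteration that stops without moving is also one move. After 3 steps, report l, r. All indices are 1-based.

l=4, r=10

[1,13] 'e'=='e' → l++,r--
[2,12] 'b'=='b' → l++,r--
[3,11] 'e'=='e' → l++,r--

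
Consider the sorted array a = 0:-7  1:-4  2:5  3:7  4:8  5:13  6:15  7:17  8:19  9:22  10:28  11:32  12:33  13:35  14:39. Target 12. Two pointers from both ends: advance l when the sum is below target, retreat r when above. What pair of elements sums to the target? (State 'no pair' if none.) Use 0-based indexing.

[0,14] -7+39=32 >12 → r--
[0,13] -7+35=28 >12 → r--
[0,12] -7+33=26 >12 → r--
[0,11] -7+32=25 >12 → r--
[0,10] -7+28=21 >12 → r--
[0,9] -7+22=15 >12 → r--
[0,8] -7+19=12 → found

(-7, 19)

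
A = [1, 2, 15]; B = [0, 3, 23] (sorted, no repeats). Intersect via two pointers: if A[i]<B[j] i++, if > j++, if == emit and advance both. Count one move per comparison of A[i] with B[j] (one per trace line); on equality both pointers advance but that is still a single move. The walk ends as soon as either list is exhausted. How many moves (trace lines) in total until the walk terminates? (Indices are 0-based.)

[i=0,j=0] 1>0 → j++
[i=0,j=1] 1<3 → i++
[i=1,j=1] 2<3 → i++
[i=2,j=1] 15>3 → j++
[i=2,j=2] 15<23 → i++

5 moves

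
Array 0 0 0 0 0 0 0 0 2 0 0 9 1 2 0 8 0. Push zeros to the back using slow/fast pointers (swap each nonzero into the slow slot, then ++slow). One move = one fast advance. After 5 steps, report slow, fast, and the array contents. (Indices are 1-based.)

(s=1,f=1) a[fast]=0 → fast++
(s=1,f=2) a[fast]=0 → fast++
(s=1,f=3) a[fast]=0 → fast++
(s=1,f=4) a[fast]=0 → fast++
(s=1,f=5) a[fast]=0 → fast++

slow=1, fast=6, a=[0, 0, 0, 0, 0, 0, 0, 0, 2, 0, 0, 9, 1, 2, 0, 8, 0]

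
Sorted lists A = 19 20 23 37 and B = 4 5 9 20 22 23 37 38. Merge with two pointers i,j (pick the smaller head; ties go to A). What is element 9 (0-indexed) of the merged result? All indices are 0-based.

merged[9] = 37

[i=0,j=0] A[i]=19>B[j]=4 take 4 → j++
[i=0,j=1] A[i]=19>B[j]=5 take 5 → j++
[i=0,j=2] A[i]=19>B[j]=9 take 9 → j++
[i=0,j=3] A[i]=19<=B[j]=20 take 19 → i++
[i=1,j=3] A[i]=20<=B[j]=20 take 20 → i++
[i=2,j=3] A[i]=23>B[j]=20 take 20 → j++
[i=2,j=4] A[i]=23>B[j]=22 take 22 → j++
[i=2,j=5] A[i]=23<=B[j]=23 take 23 → i++
[i=3,j=5] A[i]=37>B[j]=23 take 23 → j++
[i=3,j=6] A[i]=37<=B[j]=37 take 37 → i++
[i=4,j=6] A done, take B[j]=37 → j++
[i=4,j=7] A done, take B[j]=38 → j++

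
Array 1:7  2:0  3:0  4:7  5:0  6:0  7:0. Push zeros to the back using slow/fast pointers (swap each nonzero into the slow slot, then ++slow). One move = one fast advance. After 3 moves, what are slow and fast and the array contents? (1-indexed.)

slow=2, fast=4, a=[7, 0, 0, 7, 0, 0, 0]

(s=1,f=1) a[fast]=7≠0 swap→a[1]=7 → slow++,fast++
(s=2,f=2) a[fast]=0 → fast++
(s=2,f=3) a[fast]=0 → fast++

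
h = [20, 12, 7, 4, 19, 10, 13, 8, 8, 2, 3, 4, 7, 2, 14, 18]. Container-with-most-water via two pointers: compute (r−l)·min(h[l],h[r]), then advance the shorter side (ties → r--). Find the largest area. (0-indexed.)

l=0 r=15: min(20,18)*15=270 best=270 *, r--
l=0 r=14: min(20,14)*14=196 best=270, r--
l=0 r=13: min(20,2)*13=26 best=270, r--
l=0 r=12: min(20,7)*12=84 best=270, r--
l=0 r=11: min(20,4)*11=44 best=270, r--
l=0 r=10: min(20,3)*10=30 best=270, r--
l=0 r=9: min(20,2)*9=18 best=270, r--
l=0 r=8: min(20,8)*8=64 best=270, r--
l=0 r=7: min(20,8)*7=56 best=270, r--
l=0 r=6: min(20,13)*6=78 best=270, r--
l=0 r=5: min(20,10)*5=50 best=270, r--
l=0 r=4: min(20,19)*4=76 best=270, r--
l=0 r=3: min(20,4)*3=12 best=270, r--
l=0 r=2: min(20,7)*2=14 best=270, r--
l=0 r=1: min(20,12)*1=12 best=270, r--

max area = 270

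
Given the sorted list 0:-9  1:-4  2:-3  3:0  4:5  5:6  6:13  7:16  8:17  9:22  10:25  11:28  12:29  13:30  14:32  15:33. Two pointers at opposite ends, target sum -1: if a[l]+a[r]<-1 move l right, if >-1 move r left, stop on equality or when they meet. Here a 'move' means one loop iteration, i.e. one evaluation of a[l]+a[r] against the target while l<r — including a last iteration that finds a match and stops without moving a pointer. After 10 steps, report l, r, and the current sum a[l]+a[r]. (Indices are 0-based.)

l=0, r=5, sum=-3

l=0 r=15: -9+33=24 >-1, r--
l=0 r=14: -9+32=23 >-1, r--
l=0 r=13: -9+30=21 >-1, r--
l=0 r=12: -9+29=20 >-1, r--
l=0 r=11: -9+28=19 >-1, r--
l=0 r=10: -9+25=16 >-1, r--
l=0 r=9: -9+22=13 >-1, r--
l=0 r=8: -9+17=8 >-1, r--
l=0 r=7: -9+16=7 >-1, r--
l=0 r=6: -9+13=4 >-1, r--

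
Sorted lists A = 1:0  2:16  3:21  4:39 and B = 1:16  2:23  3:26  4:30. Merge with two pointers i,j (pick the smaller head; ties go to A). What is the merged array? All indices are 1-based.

[0, 16, 16, 21, 23, 26, 30, 39]

[i=1,j=1] A[i]=0<=B[j]=16 take 0 → i++
[i=2,j=1] A[i]=16<=B[j]=16 take 16 → i++
[i=3,j=1] A[i]=21>B[j]=16 take 16 → j++
[i=3,j=2] A[i]=21<=B[j]=23 take 21 → i++
[i=4,j=2] A[i]=39>B[j]=23 take 23 → j++
[i=4,j=3] A[i]=39>B[j]=26 take 26 → j++
[i=4,j=4] A[i]=39>B[j]=30 take 30 → j++
[i=4,j=5] B done, take A[i]=39 → i++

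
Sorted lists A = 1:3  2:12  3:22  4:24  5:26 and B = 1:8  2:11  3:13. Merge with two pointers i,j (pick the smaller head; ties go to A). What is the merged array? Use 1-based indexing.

[3, 8, 11, 12, 13, 22, 24, 26]

i=1 j=1: A[i]=3<=B[j]=8 take 3, i++
i=2 j=1: A[i]=12>B[j]=8 take 8, j++
i=2 j=2: A[i]=12>B[j]=11 take 11, j++
i=2 j=3: A[i]=12<=B[j]=13 take 12, i++
i=3 j=3: A[i]=22>B[j]=13 take 13, j++
i=3 j=4: B done, take A[i]=22, i++
i=4 j=4: B done, take A[i]=24, i++
i=5 j=4: B done, take A[i]=26, i++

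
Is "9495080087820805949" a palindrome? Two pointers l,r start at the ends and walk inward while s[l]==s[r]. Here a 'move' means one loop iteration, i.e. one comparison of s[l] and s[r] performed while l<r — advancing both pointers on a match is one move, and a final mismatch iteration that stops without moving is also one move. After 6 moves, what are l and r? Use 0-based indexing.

l=0 r=18: '9'=='9', l++,r--
l=1 r=17: '4'=='4', l++,r--
l=2 r=16: '9'=='9', l++,r--
l=3 r=15: '5'=='5', l++,r--
l=4 r=14: '0'=='0', l++,r--
l=5 r=13: '8'=='8', l++,r--

l=6, r=12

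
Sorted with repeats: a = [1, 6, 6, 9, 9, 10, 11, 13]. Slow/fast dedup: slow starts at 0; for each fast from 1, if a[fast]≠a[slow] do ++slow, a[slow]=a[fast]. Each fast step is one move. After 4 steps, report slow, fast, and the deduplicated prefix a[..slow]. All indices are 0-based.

slow=2, fast=5, prefix=[1, 6, 9]

slow=0 fast=1: a[fast]=6≠a[slow]=1 write a[1]=6, slow++,fast++
slow=1 fast=2: a[fast]=6=a[slow] dup, fast++
slow=1 fast=3: a[fast]=9≠a[slow]=6 write a[2]=9, slow++,fast++
slow=2 fast=4: a[fast]=9=a[slow] dup, fast++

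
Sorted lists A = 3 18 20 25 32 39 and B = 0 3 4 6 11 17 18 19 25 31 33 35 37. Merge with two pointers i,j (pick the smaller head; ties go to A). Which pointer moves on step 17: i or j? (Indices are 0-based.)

[i=0,j=0] A[i]=3>B[j]=0 take 0 → j++
[i=0,j=1] A[i]=3<=B[j]=3 take 3 → i++
[i=1,j=1] A[i]=18>B[j]=3 take 3 → j++
[i=1,j=2] A[i]=18>B[j]=4 take 4 → j++
[i=1,j=3] A[i]=18>B[j]=6 take 6 → j++
[i=1,j=4] A[i]=18>B[j]=11 take 11 → j++
[i=1,j=5] A[i]=18>B[j]=17 take 17 → j++
[i=1,j=6] A[i]=18<=B[j]=18 take 18 → i++
[i=2,j=6] A[i]=20>B[j]=18 take 18 → j++
[i=2,j=7] A[i]=20>B[j]=19 take 19 → j++
[i=2,j=8] A[i]=20<=B[j]=25 take 20 → i++
[i=3,j=8] A[i]=25<=B[j]=25 take 25 → i++
[i=4,j=8] A[i]=32>B[j]=25 take 25 → j++
[i=4,j=9] A[i]=32>B[j]=31 take 31 → j++
[i=4,j=10] A[i]=32<=B[j]=33 take 32 → i++
[i=5,j=10] A[i]=39>B[j]=33 take 33 → j++
[i=5,j=11] A[i]=39>B[j]=35 take 35 → j++

j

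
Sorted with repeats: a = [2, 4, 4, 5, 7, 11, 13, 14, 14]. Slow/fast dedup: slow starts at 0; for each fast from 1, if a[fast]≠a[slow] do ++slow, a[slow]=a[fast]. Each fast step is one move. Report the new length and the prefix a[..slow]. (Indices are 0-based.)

(s=0,f=1) a[fast]=4≠a[slow]=2 write a[1]=4 → slow++,fast++
(s=1,f=2) a[fast]=4=a[slow] dup → fast++
(s=1,f=3) a[fast]=5≠a[slow]=4 write a[2]=5 → slow++,fast++
(s=2,f=4) a[fast]=7≠a[slow]=5 write a[3]=7 → slow++,fast++
(s=3,f=5) a[fast]=11≠a[slow]=7 write a[4]=11 → slow++,fast++
(s=4,f=6) a[fast]=13≠a[slow]=11 write a[5]=13 → slow++,fast++
(s=5,f=7) a[fast]=14≠a[slow]=13 write a[6]=14 → slow++,fast++
(s=6,f=8) a[fast]=14=a[slow] dup → fast++

length 7; prefix = [2, 4, 5, 7, 11, 13, 14]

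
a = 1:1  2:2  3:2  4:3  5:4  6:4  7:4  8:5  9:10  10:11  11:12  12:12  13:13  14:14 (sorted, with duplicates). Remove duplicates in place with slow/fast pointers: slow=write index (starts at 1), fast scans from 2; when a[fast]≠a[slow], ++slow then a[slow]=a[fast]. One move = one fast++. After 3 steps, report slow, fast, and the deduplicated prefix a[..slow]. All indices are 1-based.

slow=3, fast=5, prefix=[1, 2, 3]

(s=1,f=2) a[fast]=2≠a[slow]=1 write a[2]=2 → slow++,fast++
(s=2,f=3) a[fast]=2=a[slow] dup → fast++
(s=2,f=4) a[fast]=3≠a[slow]=2 write a[3]=3 → slow++,fast++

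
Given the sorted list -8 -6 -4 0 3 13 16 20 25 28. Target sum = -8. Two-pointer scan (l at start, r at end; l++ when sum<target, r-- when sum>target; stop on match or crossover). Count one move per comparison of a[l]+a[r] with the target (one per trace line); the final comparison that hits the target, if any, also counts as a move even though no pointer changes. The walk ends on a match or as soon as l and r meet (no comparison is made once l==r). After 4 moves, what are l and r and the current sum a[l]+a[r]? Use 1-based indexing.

l=1, r=6, sum=5

l=1 r=10: -8+28=20 >-8, r--
l=1 r=9: -8+25=17 >-8, r--
l=1 r=8: -8+20=12 >-8, r--
l=1 r=7: -8+16=8 >-8, r--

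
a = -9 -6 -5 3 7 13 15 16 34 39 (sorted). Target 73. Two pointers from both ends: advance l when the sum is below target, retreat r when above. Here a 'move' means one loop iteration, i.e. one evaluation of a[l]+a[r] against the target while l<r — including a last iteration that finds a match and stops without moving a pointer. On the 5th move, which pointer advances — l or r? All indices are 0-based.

l

[0,9] -9+39=30 <73 → l++
[1,9] -6+39=33 <73 → l++
[2,9] -5+39=34 <73 → l++
[3,9] 3+39=42 <73 → l++
[4,9] 7+39=46 <73 → l++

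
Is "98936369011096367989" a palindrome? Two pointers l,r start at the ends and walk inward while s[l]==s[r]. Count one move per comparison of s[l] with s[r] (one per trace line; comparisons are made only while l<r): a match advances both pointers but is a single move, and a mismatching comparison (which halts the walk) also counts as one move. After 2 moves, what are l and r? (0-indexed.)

l=2, r=17

l=0 r=19: '9'=='9', l++,r--
l=1 r=18: '8'=='8', l++,r--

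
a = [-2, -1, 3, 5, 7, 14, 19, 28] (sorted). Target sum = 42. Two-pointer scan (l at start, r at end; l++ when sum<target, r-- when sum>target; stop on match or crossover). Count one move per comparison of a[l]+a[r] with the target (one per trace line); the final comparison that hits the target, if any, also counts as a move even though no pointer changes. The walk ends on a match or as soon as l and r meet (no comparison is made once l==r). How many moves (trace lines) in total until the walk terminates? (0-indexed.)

6 moves

l=0 r=7: -2+28=26 <42, l++
l=1 r=7: -1+28=27 <42, l++
l=2 r=7: 3+28=31 <42, l++
l=3 r=7: 5+28=33 <42, l++
l=4 r=7: 7+28=35 <42, l++
l=5 r=7: 14+28=42, found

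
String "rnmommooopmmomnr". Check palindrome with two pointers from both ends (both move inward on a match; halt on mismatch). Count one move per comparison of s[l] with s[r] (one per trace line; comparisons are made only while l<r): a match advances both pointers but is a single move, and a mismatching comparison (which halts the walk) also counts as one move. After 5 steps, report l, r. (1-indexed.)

[1,16] 'r'=='r' → l++,r--
[2,15] 'n'=='n' → l++,r--
[3,14] 'm'=='m' → l++,r--
[4,13] 'o'=='o' → l++,r--
[5,12] 'm'=='m' → l++,r--

l=6, r=11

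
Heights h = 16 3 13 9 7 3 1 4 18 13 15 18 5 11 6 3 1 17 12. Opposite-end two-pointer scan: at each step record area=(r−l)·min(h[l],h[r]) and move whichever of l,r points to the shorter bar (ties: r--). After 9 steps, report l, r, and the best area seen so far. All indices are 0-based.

l=8, r=17, best area=272

l=0 r=18: min(16,12)*18=216 best=216 *, r--
l=0 r=17: min(16,17)*17=272 best=272 *, l++
l=1 r=17: min(3,17)*16=48 best=272, l++
l=2 r=17: min(13,17)*15=195 best=272, l++
l=3 r=17: min(9,17)*14=126 best=272, l++
l=4 r=17: min(7,17)*13=91 best=272, l++
l=5 r=17: min(3,17)*12=36 best=272, l++
l=6 r=17: min(1,17)*11=11 best=272, l++
l=7 r=17: min(4,17)*10=40 best=272, l++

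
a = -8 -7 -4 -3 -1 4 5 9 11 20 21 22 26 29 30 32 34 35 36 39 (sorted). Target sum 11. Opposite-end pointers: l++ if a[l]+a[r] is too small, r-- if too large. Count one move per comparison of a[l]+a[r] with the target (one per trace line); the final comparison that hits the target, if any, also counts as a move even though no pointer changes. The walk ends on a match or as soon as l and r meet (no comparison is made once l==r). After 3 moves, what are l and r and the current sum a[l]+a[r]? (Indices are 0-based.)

l=0 r=19: -8+39=31 >11, r--
l=0 r=18: -8+36=28 >11, r--
l=0 r=17: -8+35=27 >11, r--

l=0, r=16, sum=26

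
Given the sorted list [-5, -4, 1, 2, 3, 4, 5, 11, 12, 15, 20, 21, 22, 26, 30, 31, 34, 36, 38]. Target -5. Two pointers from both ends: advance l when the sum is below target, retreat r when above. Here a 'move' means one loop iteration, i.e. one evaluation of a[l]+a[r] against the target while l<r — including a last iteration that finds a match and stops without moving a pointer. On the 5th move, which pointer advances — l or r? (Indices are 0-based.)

l=0 r=18: -5+38=33 >-5, r--
l=0 r=17: -5+36=31 >-5, r--
l=0 r=16: -5+34=29 >-5, r--
l=0 r=15: -5+31=26 >-5, r--
l=0 r=14: -5+30=25 >-5, r--

r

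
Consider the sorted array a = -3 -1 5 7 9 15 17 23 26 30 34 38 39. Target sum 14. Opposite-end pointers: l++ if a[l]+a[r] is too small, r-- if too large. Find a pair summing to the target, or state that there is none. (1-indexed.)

l=1 r=13: -3+39=36 >14, r--
l=1 r=12: -3+38=35 >14, r--
l=1 r=11: -3+34=31 >14, r--
l=1 r=10: -3+30=27 >14, r--
l=1 r=9: -3+26=23 >14, r--
l=1 r=8: -3+23=20 >14, r--
l=1 r=7: -3+17=14, found

(-3, 17)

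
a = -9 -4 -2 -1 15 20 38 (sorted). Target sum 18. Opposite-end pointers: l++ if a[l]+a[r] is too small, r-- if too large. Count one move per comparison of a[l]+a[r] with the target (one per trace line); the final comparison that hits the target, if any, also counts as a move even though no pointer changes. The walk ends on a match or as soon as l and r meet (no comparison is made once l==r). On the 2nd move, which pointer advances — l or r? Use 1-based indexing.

l=1 r=7: -9+38=29 >18, r--
l=1 r=6: -9+20=11 <18, l++

l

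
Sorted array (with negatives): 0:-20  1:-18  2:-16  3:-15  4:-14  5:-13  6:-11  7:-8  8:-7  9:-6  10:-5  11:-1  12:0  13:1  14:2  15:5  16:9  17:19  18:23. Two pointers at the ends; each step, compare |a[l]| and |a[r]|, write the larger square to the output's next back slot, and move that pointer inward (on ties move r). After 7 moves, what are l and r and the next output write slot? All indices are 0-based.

l=5, r=16, next write slot=11

[0,18] |-20|<=|23| out[18]=529 → r--
[0,17] |-20|>|19| out[17]=400 → l++
[1,17] |-18|<=|19| out[16]=361 → r--
[1,16] |-18|>|9| out[15]=324 → l++
[2,16] |-16|>|9| out[14]=256 → l++
[3,16] |-15|>|9| out[13]=225 → l++
[4,16] |-14|>|9| out[12]=196 → l++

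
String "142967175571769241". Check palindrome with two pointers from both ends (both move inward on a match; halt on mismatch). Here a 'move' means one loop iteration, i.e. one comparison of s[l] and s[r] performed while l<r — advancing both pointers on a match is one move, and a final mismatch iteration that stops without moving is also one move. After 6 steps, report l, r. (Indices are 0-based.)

[0,17] '1'=='1' → l++,r--
[1,16] '4'=='4' → l++,r--
[2,15] '2'=='2' → l++,r--
[3,14] '9'=='9' → l++,r--
[4,13] '6'=='6' → l++,r--
[5,12] '7'=='7' → l++,r--

l=6, r=11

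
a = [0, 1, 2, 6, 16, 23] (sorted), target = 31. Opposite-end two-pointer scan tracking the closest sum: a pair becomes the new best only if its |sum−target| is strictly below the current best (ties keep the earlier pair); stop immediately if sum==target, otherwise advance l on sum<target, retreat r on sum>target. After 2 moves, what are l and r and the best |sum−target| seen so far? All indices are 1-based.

l=3, r=6, best |Δ|=7

[1,6] 0+23=23 d=8 * → l++
[2,6] 1+23=24 d=7 * → l++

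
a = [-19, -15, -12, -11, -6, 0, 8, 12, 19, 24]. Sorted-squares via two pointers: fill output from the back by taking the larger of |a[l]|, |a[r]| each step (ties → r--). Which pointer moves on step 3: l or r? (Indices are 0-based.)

[0,9] |-19|<=|24| out[9]=576 → r--
[0,8] |-19|<=|19| out[8]=361 → r--
[0,7] |-19|>|12| out[7]=361 → l++

l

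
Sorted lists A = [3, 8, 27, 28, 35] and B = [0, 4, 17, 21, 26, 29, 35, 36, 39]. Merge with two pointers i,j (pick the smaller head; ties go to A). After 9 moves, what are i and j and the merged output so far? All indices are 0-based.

i=4, j=5, merged so far=[0, 3, 4, 8, 17, 21, 26, 27, 28]

i=0 j=0: A[i]=3>B[j]=0 take 0, j++
i=0 j=1: A[i]=3<=B[j]=4 take 3, i++
i=1 j=1: A[i]=8>B[j]=4 take 4, j++
i=1 j=2: A[i]=8<=B[j]=17 take 8, i++
i=2 j=2: A[i]=27>B[j]=17 take 17, j++
i=2 j=3: A[i]=27>B[j]=21 take 21, j++
i=2 j=4: A[i]=27>B[j]=26 take 26, j++
i=2 j=5: A[i]=27<=B[j]=29 take 27, i++
i=3 j=5: A[i]=28<=B[j]=29 take 28, i++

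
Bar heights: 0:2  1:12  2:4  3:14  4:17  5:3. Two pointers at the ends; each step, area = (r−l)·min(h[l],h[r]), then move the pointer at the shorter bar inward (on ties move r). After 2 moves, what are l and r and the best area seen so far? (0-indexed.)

l=1, r=4, best area=12

[0,5] min(2,3)*5=10 best=10 * → l++
[1,5] min(12,3)*4=12 best=12 * → r--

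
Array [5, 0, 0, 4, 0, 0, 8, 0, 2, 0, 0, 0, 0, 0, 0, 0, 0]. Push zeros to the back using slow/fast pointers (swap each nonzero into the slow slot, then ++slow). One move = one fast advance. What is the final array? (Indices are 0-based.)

(s=0,f=0) a[fast]=5≠0 swap→a[0]=5 → slow++,fast++
(s=1,f=1) a[fast]=0 → fast++
(s=1,f=2) a[fast]=0 → fast++
(s=1,f=3) a[fast]=4≠0 swap→a[1]=4 → slow++,fast++
(s=2,f=4) a[fast]=0 → fast++
(s=2,f=5) a[fast]=0 → fast++
(s=2,f=6) a[fast]=8≠0 swap→a[2]=8 → slow++,fast++
(s=3,f=7) a[fast]=0 → fast++
(s=3,f=8) a[fast]=2≠0 swap→a[3]=2 → slow++,fast++
(s=4,f=9) a[fast]=0 → fast++
(s=4,f=10) a[fast]=0 → fast++
(s=4,f=11) a[fast]=0 → fast++
(s=4,f=12) a[fast]=0 → fast++
(s=4,f=13) a[fast]=0 → fast++
(s=4,f=14) a[fast]=0 → fast++
(s=4,f=15) a[fast]=0 → fast++
(s=4,f=16) a[fast]=0 → fast++

[5, 4, 8, 2, 0, 0, 0, 0, 0, 0, 0, 0, 0, 0, 0, 0, 0]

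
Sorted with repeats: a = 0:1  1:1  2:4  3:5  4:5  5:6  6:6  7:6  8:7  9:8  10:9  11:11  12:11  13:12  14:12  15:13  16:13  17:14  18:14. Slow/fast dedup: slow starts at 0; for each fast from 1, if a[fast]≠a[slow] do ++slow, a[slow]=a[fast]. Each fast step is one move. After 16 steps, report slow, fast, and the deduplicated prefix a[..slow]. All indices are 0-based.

slow=9, fast=17, prefix=[1, 4, 5, 6, 7, 8, 9, 11, 12, 13]

(s=0,f=1) a[fast]=1=a[slow] dup → fast++
(s=0,f=2) a[fast]=4≠a[slow]=1 write a[1]=4 → slow++,fast++
(s=1,f=3) a[fast]=5≠a[slow]=4 write a[2]=5 → slow++,fast++
(s=2,f=4) a[fast]=5=a[slow] dup → fast++
(s=2,f=5) a[fast]=6≠a[slow]=5 write a[3]=6 → slow++,fast++
(s=3,f=6) a[fast]=6=a[slow] dup → fast++
(s=3,f=7) a[fast]=6=a[slow] dup → fast++
(s=3,f=8) a[fast]=7≠a[slow]=6 write a[4]=7 → slow++,fast++
(s=4,f=9) a[fast]=8≠a[slow]=7 write a[5]=8 → slow++,fast++
(s=5,f=10) a[fast]=9≠a[slow]=8 write a[6]=9 → slow++,fast++
(s=6,f=11) a[fast]=11≠a[slow]=9 write a[7]=11 → slow++,fast++
(s=7,f=12) a[fast]=11=a[slow] dup → fast++
(s=7,f=13) a[fast]=12≠a[slow]=11 write a[8]=12 → slow++,fast++
(s=8,f=14) a[fast]=12=a[slow] dup → fast++
(s=8,f=15) a[fast]=13≠a[slow]=12 write a[9]=13 → slow++,fast++
(s=9,f=16) a[fast]=13=a[slow] dup → fast++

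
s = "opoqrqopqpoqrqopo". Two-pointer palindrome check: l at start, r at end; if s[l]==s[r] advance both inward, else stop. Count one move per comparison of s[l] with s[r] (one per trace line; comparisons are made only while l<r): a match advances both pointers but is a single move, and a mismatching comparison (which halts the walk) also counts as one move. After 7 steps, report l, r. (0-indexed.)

l=0 r=16: 'o'=='o', l++,r--
l=1 r=15: 'p'=='p', l++,r--
l=2 r=14: 'o'=='o', l++,r--
l=3 r=13: 'q'=='q', l++,r--
l=4 r=12: 'r'=='r', l++,r--
l=5 r=11: 'q'=='q', l++,r--
l=6 r=10: 'o'=='o', l++,r--

l=7, r=9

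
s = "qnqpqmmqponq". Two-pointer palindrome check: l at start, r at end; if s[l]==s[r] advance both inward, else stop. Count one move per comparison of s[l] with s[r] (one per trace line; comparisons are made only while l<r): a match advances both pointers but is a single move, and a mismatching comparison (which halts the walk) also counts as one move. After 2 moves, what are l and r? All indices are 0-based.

[0,11] 'q'=='q' → l++,r--
[1,10] 'n'=='n' → l++,r--

l=2, r=9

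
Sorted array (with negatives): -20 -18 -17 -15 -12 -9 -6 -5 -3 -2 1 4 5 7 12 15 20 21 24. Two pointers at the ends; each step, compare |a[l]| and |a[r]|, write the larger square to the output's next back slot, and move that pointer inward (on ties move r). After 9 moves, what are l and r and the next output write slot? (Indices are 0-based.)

l=0 r=18: |-20|<=|24| out[18]=576, r--
l=0 r=17: |-20|<=|21| out[17]=441, r--
l=0 r=16: |-20|<=|20| out[16]=400, r--
l=0 r=15: |-20|>|15| out[15]=400, l++
l=1 r=15: |-18|>|15| out[14]=324, l++
l=2 r=15: |-17|>|15| out[13]=289, l++
l=3 r=15: |-15|<=|15| out[12]=225, r--
l=3 r=14: |-15|>|12| out[11]=225, l++
l=4 r=14: |-12|<=|12| out[10]=144, r--

l=4, r=13, next write slot=9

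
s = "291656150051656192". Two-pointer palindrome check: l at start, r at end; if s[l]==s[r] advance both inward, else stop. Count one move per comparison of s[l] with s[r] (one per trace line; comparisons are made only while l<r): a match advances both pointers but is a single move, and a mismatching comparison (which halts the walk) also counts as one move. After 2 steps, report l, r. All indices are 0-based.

l=0 r=17: '2'=='2', l++,r--
l=1 r=16: '9'=='9', l++,r--

l=2, r=15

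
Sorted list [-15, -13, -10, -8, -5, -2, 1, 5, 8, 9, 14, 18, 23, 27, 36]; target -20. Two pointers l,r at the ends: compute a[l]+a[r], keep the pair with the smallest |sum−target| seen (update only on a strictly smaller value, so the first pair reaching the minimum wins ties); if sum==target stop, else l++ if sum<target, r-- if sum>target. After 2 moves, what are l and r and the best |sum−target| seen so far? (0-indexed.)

l=0, r=12, best |Δ|=32

[0,14] -15+36=21 d=41 * → r--
[0,13] -15+27=12 d=32 * → r--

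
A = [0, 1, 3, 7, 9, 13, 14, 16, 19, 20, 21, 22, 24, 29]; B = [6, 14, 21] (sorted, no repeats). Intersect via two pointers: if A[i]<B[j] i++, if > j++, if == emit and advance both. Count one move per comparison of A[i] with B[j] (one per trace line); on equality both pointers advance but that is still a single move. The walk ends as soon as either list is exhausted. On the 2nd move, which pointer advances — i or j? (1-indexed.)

i=1 j=1: 0<6, i++
i=2 j=1: 1<6, i++

i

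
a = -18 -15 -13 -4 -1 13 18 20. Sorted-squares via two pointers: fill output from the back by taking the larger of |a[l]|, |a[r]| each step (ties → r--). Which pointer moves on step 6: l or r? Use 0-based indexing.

l

l=0 r=7: |-18|<=|20| out[7]=400, r--
l=0 r=6: |-18|<=|18| out[6]=324, r--
l=0 r=5: |-18|>|13| out[5]=324, l++
l=1 r=5: |-15|>|13| out[4]=225, l++
l=2 r=5: |-13|<=|13| out[3]=169, r--
l=2 r=4: |-13|>|-1| out[2]=169, l++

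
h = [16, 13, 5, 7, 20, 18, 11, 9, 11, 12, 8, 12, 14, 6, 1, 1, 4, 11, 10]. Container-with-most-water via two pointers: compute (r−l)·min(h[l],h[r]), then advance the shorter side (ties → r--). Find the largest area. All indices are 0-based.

max area = 187

[0,18] min(16,10)*18=180 best=180 * → r--
[0,17] min(16,11)*17=187 best=187 * → r--
[0,16] min(16,4)*16=64 best=187 → r--
[0,15] min(16,1)*15=15 best=187 → r--
[0,14] min(16,1)*14=14 best=187 → r--
[0,13] min(16,6)*13=78 best=187 → r--
[0,12] min(16,14)*12=168 best=187 → r--
[0,11] min(16,12)*11=132 best=187 → r--
[0,10] min(16,8)*10=80 best=187 → r--
[0,9] min(16,12)*9=108 best=187 → r--
[0,8] min(16,11)*8=88 best=187 → r--
[0,7] min(16,9)*7=63 best=187 → r--
[0,6] min(16,11)*6=66 best=187 → r--
[0,5] min(16,18)*5=80 best=187 → l++
[1,5] min(13,18)*4=52 best=187 → l++
[2,5] min(5,18)*3=15 best=187 → l++
[3,5] min(7,18)*2=14 best=187 → l++
[4,5] min(20,18)*1=18 best=187 → r--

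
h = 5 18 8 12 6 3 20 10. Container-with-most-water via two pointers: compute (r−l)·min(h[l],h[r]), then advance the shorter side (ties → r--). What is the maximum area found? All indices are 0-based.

[0,7] min(5,10)*7=35 best=35 * → l++
[1,7] min(18,10)*6=60 best=60 * → r--
[1,6] min(18,20)*5=90 best=90 * → l++
[2,6] min(8,20)*4=32 best=90 → l++
[3,6] min(12,20)*3=36 best=90 → l++
[4,6] min(6,20)*2=12 best=90 → l++
[5,6] min(3,20)*1=3 best=90 → l++

max area = 90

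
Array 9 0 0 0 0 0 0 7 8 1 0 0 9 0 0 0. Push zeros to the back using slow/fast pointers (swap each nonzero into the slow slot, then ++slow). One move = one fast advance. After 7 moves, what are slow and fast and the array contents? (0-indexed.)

slow=1, fast=7, a=[9, 0, 0, 0, 0, 0, 0, 7, 8, 1, 0, 0, 9, 0, 0, 0]

slow=0 fast=0: a[fast]=9≠0 swap→a[0]=9, slow++,fast++
slow=1 fast=1: a[fast]=0, fast++
slow=1 fast=2: a[fast]=0, fast++
slow=1 fast=3: a[fast]=0, fast++
slow=1 fast=4: a[fast]=0, fast++
slow=1 fast=5: a[fast]=0, fast++
slow=1 fast=6: a[fast]=0, fast++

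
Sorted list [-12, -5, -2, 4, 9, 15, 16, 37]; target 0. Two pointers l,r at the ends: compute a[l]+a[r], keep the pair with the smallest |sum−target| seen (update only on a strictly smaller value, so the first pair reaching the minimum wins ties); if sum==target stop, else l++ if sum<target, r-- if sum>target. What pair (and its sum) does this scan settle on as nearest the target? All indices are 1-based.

[1,8] -12+37=25 d=25 * → r--
[1,7] -12+16=4 d=4 * → r--
[1,6] -12+15=3 d=3 * → r--
[1,5] -12+9=-3 d=3 → l++
[2,5] -5+9=4 d=4 → r--
[2,4] -5+4=-1 d=1 * → l++
[3,4] -2+4=2 d=2 → r--

pair (-5, 4) with sum -1 (|Δ|=1)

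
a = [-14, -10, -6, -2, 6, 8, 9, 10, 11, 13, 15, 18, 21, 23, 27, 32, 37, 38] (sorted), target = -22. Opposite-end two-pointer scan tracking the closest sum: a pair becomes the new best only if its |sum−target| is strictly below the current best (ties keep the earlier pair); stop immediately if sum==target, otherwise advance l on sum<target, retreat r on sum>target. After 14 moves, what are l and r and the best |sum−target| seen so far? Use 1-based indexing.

l=1, r=4, best |Δ|=14

l=1 r=18: -14+38=24 d=46 *, r--
l=1 r=17: -14+37=23 d=45 *, r--
l=1 r=16: -14+32=18 d=40 *, r--
l=1 r=15: -14+27=13 d=35 *, r--
l=1 r=14: -14+23=9 d=31 *, r--
l=1 r=13: -14+21=7 d=29 *, r--
l=1 r=12: -14+18=4 d=26 *, r--
l=1 r=11: -14+15=1 d=23 *, r--
l=1 r=10: -14+13=-1 d=21 *, r--
l=1 r=9: -14+11=-3 d=19 *, r--
l=1 r=8: -14+10=-4 d=18 *, r--
l=1 r=7: -14+9=-5 d=17 *, r--
l=1 r=6: -14+8=-6 d=16 *, r--
l=1 r=5: -14+6=-8 d=14 *, r--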